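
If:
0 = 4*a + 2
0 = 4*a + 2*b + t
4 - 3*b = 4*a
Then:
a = -1/2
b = 2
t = -2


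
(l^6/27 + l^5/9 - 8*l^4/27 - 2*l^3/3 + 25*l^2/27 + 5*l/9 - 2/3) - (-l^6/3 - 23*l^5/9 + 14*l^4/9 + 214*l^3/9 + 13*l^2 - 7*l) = 10*l^6/27 + 8*l^5/3 - 50*l^4/27 - 220*l^3/9 - 326*l^2/27 + 68*l/9 - 2/3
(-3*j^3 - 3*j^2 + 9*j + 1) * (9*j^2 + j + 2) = -27*j^5 - 30*j^4 + 72*j^3 + 12*j^2 + 19*j + 2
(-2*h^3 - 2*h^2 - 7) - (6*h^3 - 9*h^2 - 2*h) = -8*h^3 + 7*h^2 + 2*h - 7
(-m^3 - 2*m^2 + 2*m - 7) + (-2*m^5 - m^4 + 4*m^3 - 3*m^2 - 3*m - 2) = -2*m^5 - m^4 + 3*m^3 - 5*m^2 - m - 9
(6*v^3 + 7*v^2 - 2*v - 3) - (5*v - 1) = 6*v^3 + 7*v^2 - 7*v - 2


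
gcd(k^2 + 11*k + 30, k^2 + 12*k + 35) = k + 5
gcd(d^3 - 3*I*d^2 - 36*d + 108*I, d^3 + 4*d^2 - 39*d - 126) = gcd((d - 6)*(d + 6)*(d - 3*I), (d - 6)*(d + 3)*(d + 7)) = d - 6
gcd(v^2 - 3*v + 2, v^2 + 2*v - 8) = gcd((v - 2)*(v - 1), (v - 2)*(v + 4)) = v - 2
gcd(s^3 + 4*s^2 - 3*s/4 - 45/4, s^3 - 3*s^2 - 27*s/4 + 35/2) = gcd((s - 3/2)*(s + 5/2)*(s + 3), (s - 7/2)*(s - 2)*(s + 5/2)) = s + 5/2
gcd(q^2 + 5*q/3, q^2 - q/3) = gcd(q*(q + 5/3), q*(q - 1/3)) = q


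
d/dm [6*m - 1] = 6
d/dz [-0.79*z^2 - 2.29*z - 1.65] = -1.58*z - 2.29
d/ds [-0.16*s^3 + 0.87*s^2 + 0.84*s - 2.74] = -0.48*s^2 + 1.74*s + 0.84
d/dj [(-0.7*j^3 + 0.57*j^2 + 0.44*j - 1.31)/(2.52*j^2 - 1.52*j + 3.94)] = (-1.764*j^4 + 2.128*j^3 - 10.2492*j^2 + 11.094*j - 0.2576)/(6.3504*j^4 - 7.6608*j^3 + 22.168*j^2 - 11.9776*j + 15.5236)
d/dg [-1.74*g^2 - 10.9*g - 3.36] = -3.48*g - 10.9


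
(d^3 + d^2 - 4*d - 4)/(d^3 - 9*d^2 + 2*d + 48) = (d^2 - d - 2)/(d^2 - 11*d + 24)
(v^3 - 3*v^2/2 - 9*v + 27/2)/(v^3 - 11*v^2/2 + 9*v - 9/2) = (v + 3)/(v - 1)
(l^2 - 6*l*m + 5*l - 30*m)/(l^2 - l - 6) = (-l^2 + 6*l*m - 5*l + 30*m)/(-l^2 + l + 6)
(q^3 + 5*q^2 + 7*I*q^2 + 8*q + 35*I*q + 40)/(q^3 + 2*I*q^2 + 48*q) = (q^2 + q*(5 - I) - 5*I)/(q*(q - 6*I))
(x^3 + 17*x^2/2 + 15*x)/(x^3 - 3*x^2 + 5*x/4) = 2*(2*x^2 + 17*x + 30)/(4*x^2 - 12*x + 5)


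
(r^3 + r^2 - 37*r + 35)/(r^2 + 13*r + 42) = (r^2 - 6*r + 5)/(r + 6)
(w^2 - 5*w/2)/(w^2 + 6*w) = (w - 5/2)/(w + 6)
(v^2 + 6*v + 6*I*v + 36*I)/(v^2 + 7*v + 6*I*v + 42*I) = (v + 6)/(v + 7)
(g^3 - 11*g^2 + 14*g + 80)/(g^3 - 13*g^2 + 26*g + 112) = (g - 5)/(g - 7)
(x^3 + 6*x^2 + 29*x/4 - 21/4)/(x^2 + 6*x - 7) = (4*x^3 + 24*x^2 + 29*x - 21)/(4*(x^2 + 6*x - 7))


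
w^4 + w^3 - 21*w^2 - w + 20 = (w - 4)*(w - 1)*(w + 1)*(w + 5)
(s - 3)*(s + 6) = s^2 + 3*s - 18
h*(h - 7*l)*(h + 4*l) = h^3 - 3*h^2*l - 28*h*l^2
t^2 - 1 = (t - 1)*(t + 1)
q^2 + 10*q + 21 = (q + 3)*(q + 7)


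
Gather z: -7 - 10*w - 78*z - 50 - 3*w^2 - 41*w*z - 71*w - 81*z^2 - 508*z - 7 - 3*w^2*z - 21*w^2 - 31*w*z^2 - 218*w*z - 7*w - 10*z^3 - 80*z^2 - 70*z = -24*w^2 - 88*w - 10*z^3 + z^2*(-31*w - 161) + z*(-3*w^2 - 259*w - 656) - 64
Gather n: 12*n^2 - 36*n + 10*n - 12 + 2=12*n^2 - 26*n - 10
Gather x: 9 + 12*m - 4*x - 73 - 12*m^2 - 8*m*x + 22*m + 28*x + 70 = -12*m^2 + 34*m + x*(24 - 8*m) + 6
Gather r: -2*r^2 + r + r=-2*r^2 + 2*r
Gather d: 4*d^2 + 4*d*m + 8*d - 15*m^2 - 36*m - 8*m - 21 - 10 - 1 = 4*d^2 + d*(4*m + 8) - 15*m^2 - 44*m - 32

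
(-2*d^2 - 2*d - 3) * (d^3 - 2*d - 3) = -2*d^5 - 2*d^4 + d^3 + 10*d^2 + 12*d + 9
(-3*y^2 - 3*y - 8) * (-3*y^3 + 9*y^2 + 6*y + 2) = 9*y^5 - 18*y^4 - 21*y^3 - 96*y^2 - 54*y - 16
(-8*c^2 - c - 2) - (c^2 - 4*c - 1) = -9*c^2 + 3*c - 1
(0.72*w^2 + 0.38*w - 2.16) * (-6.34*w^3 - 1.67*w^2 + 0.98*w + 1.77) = -4.5648*w^5 - 3.6116*w^4 + 13.7654*w^3 + 5.254*w^2 - 1.4442*w - 3.8232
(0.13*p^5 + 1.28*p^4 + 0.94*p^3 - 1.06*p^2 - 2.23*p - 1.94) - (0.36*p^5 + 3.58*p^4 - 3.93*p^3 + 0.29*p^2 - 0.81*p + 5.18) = -0.23*p^5 - 2.3*p^4 + 4.87*p^3 - 1.35*p^2 - 1.42*p - 7.12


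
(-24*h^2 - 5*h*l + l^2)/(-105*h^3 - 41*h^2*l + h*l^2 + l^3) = (8*h - l)/(35*h^2 + 2*h*l - l^2)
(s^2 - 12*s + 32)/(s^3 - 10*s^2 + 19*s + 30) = (s^2 - 12*s + 32)/(s^3 - 10*s^2 + 19*s + 30)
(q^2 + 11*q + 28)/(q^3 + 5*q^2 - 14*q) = (q + 4)/(q*(q - 2))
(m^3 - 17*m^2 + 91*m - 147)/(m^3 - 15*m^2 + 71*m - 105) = (m - 7)/(m - 5)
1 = 1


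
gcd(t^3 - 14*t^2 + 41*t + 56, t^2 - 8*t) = t - 8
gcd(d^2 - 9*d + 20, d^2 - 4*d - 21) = 1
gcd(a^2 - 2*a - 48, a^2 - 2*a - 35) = 1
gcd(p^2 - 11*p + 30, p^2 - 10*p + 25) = p - 5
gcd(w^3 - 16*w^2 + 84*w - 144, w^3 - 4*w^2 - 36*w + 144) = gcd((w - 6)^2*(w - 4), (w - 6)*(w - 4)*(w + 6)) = w^2 - 10*w + 24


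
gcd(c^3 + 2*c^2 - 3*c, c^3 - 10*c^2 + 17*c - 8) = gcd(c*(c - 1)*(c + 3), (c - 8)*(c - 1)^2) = c - 1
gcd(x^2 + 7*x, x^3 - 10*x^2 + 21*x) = x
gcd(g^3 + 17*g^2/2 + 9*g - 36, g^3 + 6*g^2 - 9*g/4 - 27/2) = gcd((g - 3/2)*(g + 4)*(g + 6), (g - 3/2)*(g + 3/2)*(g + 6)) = g^2 + 9*g/2 - 9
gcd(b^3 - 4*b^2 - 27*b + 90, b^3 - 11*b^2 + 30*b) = b - 6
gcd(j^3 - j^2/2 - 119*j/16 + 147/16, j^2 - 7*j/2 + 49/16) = j^2 - 7*j/2 + 49/16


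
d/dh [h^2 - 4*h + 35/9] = 2*h - 4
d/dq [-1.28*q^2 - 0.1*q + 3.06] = -2.56*q - 0.1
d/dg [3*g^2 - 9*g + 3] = 6*g - 9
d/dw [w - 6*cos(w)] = 6*sin(w) + 1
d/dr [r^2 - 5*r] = 2*r - 5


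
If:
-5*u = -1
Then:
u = 1/5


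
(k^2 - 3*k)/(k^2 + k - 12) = k/(k + 4)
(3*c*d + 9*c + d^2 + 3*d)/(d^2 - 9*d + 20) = (3*c*d + 9*c + d^2 + 3*d)/(d^2 - 9*d + 20)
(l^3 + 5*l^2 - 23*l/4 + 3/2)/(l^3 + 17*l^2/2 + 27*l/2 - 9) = (l - 1/2)/(l + 3)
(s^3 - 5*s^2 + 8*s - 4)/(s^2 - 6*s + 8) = (s^2 - 3*s + 2)/(s - 4)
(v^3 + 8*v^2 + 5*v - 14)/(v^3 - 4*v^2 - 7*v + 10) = (v + 7)/(v - 5)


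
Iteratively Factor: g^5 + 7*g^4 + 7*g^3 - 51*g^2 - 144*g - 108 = (g + 2)*(g^4 + 5*g^3 - 3*g^2 - 45*g - 54) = (g - 3)*(g + 2)*(g^3 + 8*g^2 + 21*g + 18) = (g - 3)*(g + 2)*(g + 3)*(g^2 + 5*g + 6) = (g - 3)*(g + 2)*(g + 3)^2*(g + 2)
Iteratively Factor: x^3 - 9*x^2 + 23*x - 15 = (x - 5)*(x^2 - 4*x + 3) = (x - 5)*(x - 1)*(x - 3)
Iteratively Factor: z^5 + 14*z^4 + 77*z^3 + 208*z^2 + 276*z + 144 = (z + 4)*(z^4 + 10*z^3 + 37*z^2 + 60*z + 36) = (z + 2)*(z + 4)*(z^3 + 8*z^2 + 21*z + 18) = (z + 2)^2*(z + 4)*(z^2 + 6*z + 9) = (z + 2)^2*(z + 3)*(z + 4)*(z + 3)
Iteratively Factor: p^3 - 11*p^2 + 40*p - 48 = (p - 3)*(p^2 - 8*p + 16) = (p - 4)*(p - 3)*(p - 4)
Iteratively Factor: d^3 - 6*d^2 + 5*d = (d)*(d^2 - 6*d + 5) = d*(d - 5)*(d - 1)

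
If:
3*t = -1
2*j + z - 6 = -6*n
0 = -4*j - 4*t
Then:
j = 1/3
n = 8/9 - z/6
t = -1/3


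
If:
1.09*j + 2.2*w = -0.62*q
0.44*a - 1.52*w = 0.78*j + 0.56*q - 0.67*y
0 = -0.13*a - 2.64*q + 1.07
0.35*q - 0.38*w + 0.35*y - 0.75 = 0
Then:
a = 0.30245709844486 - 1.62436470642022*y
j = 3.03574214949364 - 2.05320035459091*y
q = 0.0799876559979653*y + 0.390409309546276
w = 0.994725472629705*y - 1.6140966885758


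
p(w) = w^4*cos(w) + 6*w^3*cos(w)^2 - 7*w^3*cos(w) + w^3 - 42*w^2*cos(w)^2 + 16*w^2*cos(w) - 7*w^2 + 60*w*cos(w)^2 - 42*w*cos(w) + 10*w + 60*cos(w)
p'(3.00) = -13.50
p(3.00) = -11.58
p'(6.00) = 594.01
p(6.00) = 318.07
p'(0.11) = 12.93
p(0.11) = 62.27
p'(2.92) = -16.50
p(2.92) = -10.38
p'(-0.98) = 27.99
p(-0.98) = 19.12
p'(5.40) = 249.06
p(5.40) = 55.44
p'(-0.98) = 27.99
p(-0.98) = 19.12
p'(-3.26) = 825.14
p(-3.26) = -1696.99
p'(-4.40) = -1891.78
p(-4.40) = -883.60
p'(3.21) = -1.50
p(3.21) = -13.24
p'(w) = -w^4*sin(w) - 12*w^3*sin(w)*cos(w) + 7*w^3*sin(w) + 4*w^3*cos(w) + 84*w^2*sin(w)*cos(w) - 16*w^2*sin(w) + 18*w^2*cos(w)^2 - 21*w^2*cos(w) + 3*w^2 - 120*w*sin(w)*cos(w) + 42*w*sin(w) - 84*w*cos(w)^2 + 32*w*cos(w) - 14*w - 60*sin(w) + 60*cos(w)^2 - 42*cos(w) + 10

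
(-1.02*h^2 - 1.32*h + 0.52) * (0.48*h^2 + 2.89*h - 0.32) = -0.4896*h^4 - 3.5814*h^3 - 3.2388*h^2 + 1.9252*h - 0.1664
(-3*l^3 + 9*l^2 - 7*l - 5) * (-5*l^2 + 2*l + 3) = 15*l^5 - 51*l^4 + 44*l^3 + 38*l^2 - 31*l - 15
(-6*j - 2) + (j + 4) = 2 - 5*j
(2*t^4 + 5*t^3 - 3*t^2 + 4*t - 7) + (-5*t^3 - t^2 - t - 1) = 2*t^4 - 4*t^2 + 3*t - 8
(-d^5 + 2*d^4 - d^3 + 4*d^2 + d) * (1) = -d^5 + 2*d^4 - d^3 + 4*d^2 + d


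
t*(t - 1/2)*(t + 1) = t^3 + t^2/2 - t/2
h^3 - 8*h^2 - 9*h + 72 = (h - 8)*(h - 3)*(h + 3)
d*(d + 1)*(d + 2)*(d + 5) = d^4 + 8*d^3 + 17*d^2 + 10*d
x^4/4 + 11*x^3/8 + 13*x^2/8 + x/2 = x*(x/4 + 1)*(x + 1/2)*(x + 1)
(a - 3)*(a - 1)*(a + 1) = a^3 - 3*a^2 - a + 3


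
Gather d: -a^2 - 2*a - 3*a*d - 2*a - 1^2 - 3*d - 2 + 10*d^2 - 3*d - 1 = -a^2 - 4*a + 10*d^2 + d*(-3*a - 6) - 4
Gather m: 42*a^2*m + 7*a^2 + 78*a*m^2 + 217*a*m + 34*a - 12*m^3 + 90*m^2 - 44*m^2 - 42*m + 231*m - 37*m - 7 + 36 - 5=7*a^2 + 34*a - 12*m^3 + m^2*(78*a + 46) + m*(42*a^2 + 217*a + 152) + 24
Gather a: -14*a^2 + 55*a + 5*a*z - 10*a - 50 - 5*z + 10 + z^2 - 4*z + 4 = -14*a^2 + a*(5*z + 45) + z^2 - 9*z - 36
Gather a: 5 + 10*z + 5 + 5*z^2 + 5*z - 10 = 5*z^2 + 15*z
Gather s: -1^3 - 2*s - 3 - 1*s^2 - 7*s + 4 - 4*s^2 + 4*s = -5*s^2 - 5*s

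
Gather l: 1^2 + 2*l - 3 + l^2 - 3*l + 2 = l^2 - l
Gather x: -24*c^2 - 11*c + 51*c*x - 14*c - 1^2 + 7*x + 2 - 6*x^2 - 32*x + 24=-24*c^2 - 25*c - 6*x^2 + x*(51*c - 25) + 25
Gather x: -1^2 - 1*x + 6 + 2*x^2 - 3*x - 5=2*x^2 - 4*x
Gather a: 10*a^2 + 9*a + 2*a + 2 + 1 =10*a^2 + 11*a + 3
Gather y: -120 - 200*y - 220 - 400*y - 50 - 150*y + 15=-750*y - 375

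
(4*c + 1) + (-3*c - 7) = c - 6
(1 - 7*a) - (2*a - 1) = 2 - 9*a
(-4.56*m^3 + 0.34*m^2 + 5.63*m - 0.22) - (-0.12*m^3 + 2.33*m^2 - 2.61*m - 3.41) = -4.44*m^3 - 1.99*m^2 + 8.24*m + 3.19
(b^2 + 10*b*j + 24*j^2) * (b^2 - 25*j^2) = b^4 + 10*b^3*j - b^2*j^2 - 250*b*j^3 - 600*j^4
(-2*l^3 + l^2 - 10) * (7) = -14*l^3 + 7*l^2 - 70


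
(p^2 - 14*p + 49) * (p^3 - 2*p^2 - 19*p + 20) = p^5 - 16*p^4 + 58*p^3 + 188*p^2 - 1211*p + 980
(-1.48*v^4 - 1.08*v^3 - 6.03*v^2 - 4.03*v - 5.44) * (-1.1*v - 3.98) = 1.628*v^5 + 7.0784*v^4 + 10.9314*v^3 + 28.4324*v^2 + 22.0234*v + 21.6512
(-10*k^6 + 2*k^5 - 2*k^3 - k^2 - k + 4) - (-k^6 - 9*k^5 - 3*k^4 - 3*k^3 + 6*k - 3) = -9*k^6 + 11*k^5 + 3*k^4 + k^3 - k^2 - 7*k + 7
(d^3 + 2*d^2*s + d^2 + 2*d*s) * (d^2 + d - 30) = d^5 + 2*d^4*s + 2*d^4 + 4*d^3*s - 29*d^3 - 58*d^2*s - 30*d^2 - 60*d*s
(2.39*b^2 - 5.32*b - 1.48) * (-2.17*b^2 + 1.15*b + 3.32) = -5.1863*b^4 + 14.2929*b^3 + 5.0284*b^2 - 19.3644*b - 4.9136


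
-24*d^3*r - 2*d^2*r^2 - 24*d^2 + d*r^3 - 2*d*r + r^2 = (-6*d + r)*(4*d + r)*(d*r + 1)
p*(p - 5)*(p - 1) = p^3 - 6*p^2 + 5*p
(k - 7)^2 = k^2 - 14*k + 49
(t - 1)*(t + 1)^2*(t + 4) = t^4 + 5*t^3 + 3*t^2 - 5*t - 4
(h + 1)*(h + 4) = h^2 + 5*h + 4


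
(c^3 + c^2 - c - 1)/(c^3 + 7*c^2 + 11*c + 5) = (c - 1)/(c + 5)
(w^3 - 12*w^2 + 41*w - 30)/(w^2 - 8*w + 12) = (w^2 - 6*w + 5)/(w - 2)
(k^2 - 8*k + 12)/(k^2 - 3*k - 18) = (k - 2)/(k + 3)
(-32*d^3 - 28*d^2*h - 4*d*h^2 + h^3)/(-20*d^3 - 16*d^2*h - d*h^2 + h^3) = (8*d - h)/(5*d - h)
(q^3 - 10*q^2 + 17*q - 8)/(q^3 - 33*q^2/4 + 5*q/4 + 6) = 4*(q - 1)/(4*q + 3)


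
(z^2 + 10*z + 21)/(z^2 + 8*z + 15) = (z + 7)/(z + 5)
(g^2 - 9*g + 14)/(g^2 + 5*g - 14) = (g - 7)/(g + 7)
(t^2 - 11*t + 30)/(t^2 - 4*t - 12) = (t - 5)/(t + 2)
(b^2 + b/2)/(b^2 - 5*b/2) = (2*b + 1)/(2*b - 5)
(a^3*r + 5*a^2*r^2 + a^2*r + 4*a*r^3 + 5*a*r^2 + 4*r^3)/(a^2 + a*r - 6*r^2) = r*(a^3 + 5*a^2*r + a^2 + 4*a*r^2 + 5*a*r + 4*r^2)/(a^2 + a*r - 6*r^2)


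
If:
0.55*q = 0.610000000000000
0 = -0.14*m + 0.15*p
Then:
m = 1.07142857142857*p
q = 1.11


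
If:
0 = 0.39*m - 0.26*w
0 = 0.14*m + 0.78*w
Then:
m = 0.00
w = 0.00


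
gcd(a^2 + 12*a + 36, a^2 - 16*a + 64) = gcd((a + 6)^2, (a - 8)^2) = 1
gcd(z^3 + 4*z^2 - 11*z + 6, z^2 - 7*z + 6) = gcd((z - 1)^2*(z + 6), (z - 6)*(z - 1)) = z - 1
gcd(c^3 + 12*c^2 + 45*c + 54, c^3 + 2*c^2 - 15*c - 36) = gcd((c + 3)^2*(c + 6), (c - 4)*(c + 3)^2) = c^2 + 6*c + 9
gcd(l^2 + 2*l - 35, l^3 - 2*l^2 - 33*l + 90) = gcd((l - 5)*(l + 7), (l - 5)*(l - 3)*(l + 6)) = l - 5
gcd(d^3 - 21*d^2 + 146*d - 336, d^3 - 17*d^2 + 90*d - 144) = d^2 - 14*d + 48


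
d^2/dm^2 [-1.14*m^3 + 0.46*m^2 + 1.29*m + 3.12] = 0.92 - 6.84*m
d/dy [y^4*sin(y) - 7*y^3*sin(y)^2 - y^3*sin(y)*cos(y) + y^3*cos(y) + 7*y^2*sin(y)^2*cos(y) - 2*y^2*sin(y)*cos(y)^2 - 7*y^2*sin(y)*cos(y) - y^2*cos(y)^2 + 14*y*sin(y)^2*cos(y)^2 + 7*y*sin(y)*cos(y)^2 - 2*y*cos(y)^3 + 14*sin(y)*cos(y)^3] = y^4*cos(y) + 3*y^3*sin(y) - 7*y^3*sin(2*y) - y^3*cos(2*y) - 7*y^2*sin(y)/4 - y^2*sin(2*y)/2 + 21*y^2*sin(3*y)/4 + 5*y^2*cos(y)/2 + 7*y^2*cos(2*y)/2 - 3*y^2*cos(3*y)/2 - 21*y^2/2 + y*sin(y)/2 - 7*y*sin(2*y) + y*sin(3*y)/2 + 7*y*sin(4*y) + 21*y*cos(y)/4 - y*cos(2*y) + 7*y*cos(3*y)/4 - y + 21*(1 - cos(2*y))^2/2 + 7*sin(y)/4 + 7*sin(3*y)/4 - 3*cos(y)/2 + 28*cos(2*y) - cos(3*y)/2 - 14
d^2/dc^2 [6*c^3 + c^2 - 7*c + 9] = 36*c + 2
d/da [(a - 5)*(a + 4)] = 2*a - 1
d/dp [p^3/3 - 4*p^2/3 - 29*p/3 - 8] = p^2 - 8*p/3 - 29/3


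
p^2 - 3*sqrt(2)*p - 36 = (p - 6*sqrt(2))*(p + 3*sqrt(2))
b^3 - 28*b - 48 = (b - 6)*(b + 2)*(b + 4)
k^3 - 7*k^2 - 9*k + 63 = (k - 7)*(k - 3)*(k + 3)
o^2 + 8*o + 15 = (o + 3)*(o + 5)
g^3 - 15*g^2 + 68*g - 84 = (g - 7)*(g - 6)*(g - 2)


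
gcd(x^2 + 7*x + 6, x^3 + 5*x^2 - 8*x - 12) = x^2 + 7*x + 6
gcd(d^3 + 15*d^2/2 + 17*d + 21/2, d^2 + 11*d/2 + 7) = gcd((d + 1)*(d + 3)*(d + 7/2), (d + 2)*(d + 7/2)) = d + 7/2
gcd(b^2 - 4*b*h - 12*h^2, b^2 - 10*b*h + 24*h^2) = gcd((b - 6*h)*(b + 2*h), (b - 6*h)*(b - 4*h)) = b - 6*h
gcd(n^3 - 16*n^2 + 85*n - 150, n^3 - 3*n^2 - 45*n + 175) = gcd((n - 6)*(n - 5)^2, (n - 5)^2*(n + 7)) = n^2 - 10*n + 25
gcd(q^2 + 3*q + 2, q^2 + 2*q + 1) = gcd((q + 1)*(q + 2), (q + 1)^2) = q + 1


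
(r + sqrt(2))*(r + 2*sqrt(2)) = r^2 + 3*sqrt(2)*r + 4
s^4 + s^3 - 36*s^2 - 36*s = s*(s - 6)*(s + 1)*(s + 6)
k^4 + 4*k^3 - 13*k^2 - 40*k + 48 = (k - 3)*(k - 1)*(k + 4)^2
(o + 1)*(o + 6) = o^2 + 7*o + 6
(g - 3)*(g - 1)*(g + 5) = g^3 + g^2 - 17*g + 15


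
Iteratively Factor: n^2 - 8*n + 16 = (n - 4)*(n - 4)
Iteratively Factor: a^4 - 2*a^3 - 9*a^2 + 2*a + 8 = (a + 1)*(a^3 - 3*a^2 - 6*a + 8) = (a - 1)*(a + 1)*(a^2 - 2*a - 8) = (a - 4)*(a - 1)*(a + 1)*(a + 2)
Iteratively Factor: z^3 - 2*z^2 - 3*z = (z + 1)*(z^2 - 3*z) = (z - 3)*(z + 1)*(z)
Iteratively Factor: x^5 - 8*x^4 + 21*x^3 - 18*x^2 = (x)*(x^4 - 8*x^3 + 21*x^2 - 18*x) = x*(x - 2)*(x^3 - 6*x^2 + 9*x) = x*(x - 3)*(x - 2)*(x^2 - 3*x) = x^2*(x - 3)*(x - 2)*(x - 3)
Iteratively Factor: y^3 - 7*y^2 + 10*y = (y)*(y^2 - 7*y + 10) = y*(y - 2)*(y - 5)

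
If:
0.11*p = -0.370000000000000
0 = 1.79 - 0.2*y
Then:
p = -3.36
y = 8.95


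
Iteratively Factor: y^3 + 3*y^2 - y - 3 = (y + 1)*(y^2 + 2*y - 3) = (y - 1)*(y + 1)*(y + 3)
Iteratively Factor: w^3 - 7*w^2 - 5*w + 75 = (w - 5)*(w^2 - 2*w - 15) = (w - 5)*(w + 3)*(w - 5)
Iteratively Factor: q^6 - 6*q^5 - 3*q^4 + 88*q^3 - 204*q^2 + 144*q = (q)*(q^5 - 6*q^4 - 3*q^3 + 88*q^2 - 204*q + 144) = q*(q - 2)*(q^4 - 4*q^3 - 11*q^2 + 66*q - 72) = q*(q - 3)*(q - 2)*(q^3 - q^2 - 14*q + 24) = q*(q - 3)*(q - 2)*(q + 4)*(q^2 - 5*q + 6) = q*(q - 3)^2*(q - 2)*(q + 4)*(q - 2)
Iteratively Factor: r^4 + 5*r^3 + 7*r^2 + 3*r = (r)*(r^3 + 5*r^2 + 7*r + 3) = r*(r + 1)*(r^2 + 4*r + 3) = r*(r + 1)^2*(r + 3)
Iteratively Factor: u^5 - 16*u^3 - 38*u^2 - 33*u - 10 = (u + 1)*(u^4 - u^3 - 15*u^2 - 23*u - 10) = (u + 1)^2*(u^3 - 2*u^2 - 13*u - 10) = (u + 1)^2*(u + 2)*(u^2 - 4*u - 5) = (u + 1)^3*(u + 2)*(u - 5)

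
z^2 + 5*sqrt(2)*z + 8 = (z + sqrt(2))*(z + 4*sqrt(2))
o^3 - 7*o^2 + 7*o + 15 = (o - 5)*(o - 3)*(o + 1)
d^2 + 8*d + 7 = (d + 1)*(d + 7)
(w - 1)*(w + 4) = w^2 + 3*w - 4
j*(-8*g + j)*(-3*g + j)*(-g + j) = -24*g^3*j + 35*g^2*j^2 - 12*g*j^3 + j^4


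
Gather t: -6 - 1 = -7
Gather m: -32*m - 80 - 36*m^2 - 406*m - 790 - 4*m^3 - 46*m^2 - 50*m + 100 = -4*m^3 - 82*m^2 - 488*m - 770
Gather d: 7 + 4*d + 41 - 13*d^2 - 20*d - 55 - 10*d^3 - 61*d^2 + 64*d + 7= -10*d^3 - 74*d^2 + 48*d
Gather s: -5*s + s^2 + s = s^2 - 4*s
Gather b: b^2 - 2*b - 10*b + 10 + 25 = b^2 - 12*b + 35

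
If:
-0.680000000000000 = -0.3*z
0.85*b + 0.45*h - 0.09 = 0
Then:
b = 0.105882352941176 - 0.529411764705882*h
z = 2.27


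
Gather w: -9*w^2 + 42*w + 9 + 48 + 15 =-9*w^2 + 42*w + 72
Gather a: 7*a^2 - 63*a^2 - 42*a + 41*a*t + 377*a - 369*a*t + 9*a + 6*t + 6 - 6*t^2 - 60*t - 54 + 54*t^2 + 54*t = -56*a^2 + a*(344 - 328*t) + 48*t^2 - 48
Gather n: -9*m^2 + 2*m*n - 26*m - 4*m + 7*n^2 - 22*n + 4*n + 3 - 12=-9*m^2 - 30*m + 7*n^2 + n*(2*m - 18) - 9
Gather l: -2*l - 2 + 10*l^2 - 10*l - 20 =10*l^2 - 12*l - 22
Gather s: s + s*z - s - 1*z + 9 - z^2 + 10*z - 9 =s*z - z^2 + 9*z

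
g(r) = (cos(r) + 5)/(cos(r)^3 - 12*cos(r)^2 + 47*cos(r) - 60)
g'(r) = (cos(r) + 5)*(3*sin(r)*cos(r)^2 - 24*sin(r)*cos(r) + 47*sin(r))/(cos(r)^3 - 12*cos(r)^2 + 47*cos(r) - 60)^2 - sin(r)/(cos(r)^3 - 12*cos(r)^2 + 47*cos(r) - 60) = (-237*cos(r) + 3*cos(2*r) + cos(3*r) + 593)*sin(r)/(2*(cos(r)^3 - 12*cos(r)^2 + 47*cos(r) - 60)^2)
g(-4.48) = -0.07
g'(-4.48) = 0.06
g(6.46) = -0.25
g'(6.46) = 0.05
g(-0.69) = -0.19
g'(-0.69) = -0.14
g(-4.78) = -0.09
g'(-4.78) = 0.09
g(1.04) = -0.14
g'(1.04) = 0.13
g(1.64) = -0.08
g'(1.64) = 0.08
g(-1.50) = -0.09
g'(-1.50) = -0.09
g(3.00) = -0.03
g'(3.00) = 0.00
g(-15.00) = -0.04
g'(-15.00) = -0.02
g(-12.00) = -0.21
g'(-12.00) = 0.13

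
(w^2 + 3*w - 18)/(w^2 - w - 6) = (w + 6)/(w + 2)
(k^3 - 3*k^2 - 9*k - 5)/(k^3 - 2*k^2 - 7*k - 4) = (k - 5)/(k - 4)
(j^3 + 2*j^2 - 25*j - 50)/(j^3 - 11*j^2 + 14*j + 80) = (j + 5)/(j - 8)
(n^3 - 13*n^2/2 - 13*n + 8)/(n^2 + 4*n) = (n^3 - 13*n^2/2 - 13*n + 8)/(n*(n + 4))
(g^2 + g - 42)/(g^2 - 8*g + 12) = (g + 7)/(g - 2)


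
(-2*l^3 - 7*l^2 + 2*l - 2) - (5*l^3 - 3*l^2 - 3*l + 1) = -7*l^3 - 4*l^2 + 5*l - 3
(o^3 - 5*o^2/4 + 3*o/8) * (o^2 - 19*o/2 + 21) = o^5 - 43*o^4/4 + 133*o^3/4 - 477*o^2/16 + 63*o/8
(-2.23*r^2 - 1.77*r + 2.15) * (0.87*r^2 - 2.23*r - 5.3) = -1.9401*r^4 + 3.433*r^3 + 17.6366*r^2 + 4.5865*r - 11.395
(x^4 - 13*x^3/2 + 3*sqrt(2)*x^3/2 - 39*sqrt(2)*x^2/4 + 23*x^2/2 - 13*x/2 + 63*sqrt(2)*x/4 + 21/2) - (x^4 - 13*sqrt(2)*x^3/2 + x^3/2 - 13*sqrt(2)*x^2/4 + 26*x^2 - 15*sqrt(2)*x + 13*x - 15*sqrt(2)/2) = -7*x^3 + 8*sqrt(2)*x^3 - 29*x^2/2 - 13*sqrt(2)*x^2/2 - 39*x/2 + 123*sqrt(2)*x/4 + 21/2 + 15*sqrt(2)/2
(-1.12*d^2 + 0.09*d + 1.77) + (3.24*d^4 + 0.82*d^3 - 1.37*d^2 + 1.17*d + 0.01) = 3.24*d^4 + 0.82*d^3 - 2.49*d^2 + 1.26*d + 1.78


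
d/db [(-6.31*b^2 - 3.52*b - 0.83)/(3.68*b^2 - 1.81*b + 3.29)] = (24.3747*b^2 - 35.411*b - 13.0831)/(13.5424*b^4 - 13.3216*b^3 + 27.4905*b^2 - 11.9098*b + 10.8241)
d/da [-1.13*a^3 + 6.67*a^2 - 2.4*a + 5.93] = -3.39*a^2 + 13.34*a - 2.4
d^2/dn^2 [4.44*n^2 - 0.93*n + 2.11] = 8.88000000000000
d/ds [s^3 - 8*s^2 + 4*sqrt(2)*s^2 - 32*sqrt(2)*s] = 3*s^2 - 16*s + 8*sqrt(2)*s - 32*sqrt(2)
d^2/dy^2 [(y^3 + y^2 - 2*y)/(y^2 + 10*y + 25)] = 18*(7*y + 5)/(y^4 + 20*y^3 + 150*y^2 + 500*y + 625)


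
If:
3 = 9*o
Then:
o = 1/3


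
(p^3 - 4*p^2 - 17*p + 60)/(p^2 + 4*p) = p - 8 + 15/p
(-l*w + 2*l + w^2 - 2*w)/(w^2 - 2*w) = (-l + w)/w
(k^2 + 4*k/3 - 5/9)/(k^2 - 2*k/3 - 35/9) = (3*k - 1)/(3*k - 7)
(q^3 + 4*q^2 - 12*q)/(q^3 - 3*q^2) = (q^2 + 4*q - 12)/(q*(q - 3))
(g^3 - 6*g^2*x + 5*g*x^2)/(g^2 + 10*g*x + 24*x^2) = g*(g^2 - 6*g*x + 5*x^2)/(g^2 + 10*g*x + 24*x^2)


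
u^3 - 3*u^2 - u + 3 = (u - 3)*(u - 1)*(u + 1)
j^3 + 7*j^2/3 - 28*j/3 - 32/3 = (j - 8/3)*(j + 1)*(j + 4)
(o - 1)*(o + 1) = o^2 - 1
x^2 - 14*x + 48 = (x - 8)*(x - 6)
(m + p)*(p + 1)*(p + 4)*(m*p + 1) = m^2*p^3 + 5*m^2*p^2 + 4*m^2*p + m*p^4 + 5*m*p^3 + 5*m*p^2 + 5*m*p + 4*m + p^3 + 5*p^2 + 4*p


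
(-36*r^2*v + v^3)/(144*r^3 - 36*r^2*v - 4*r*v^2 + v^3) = -v/(4*r - v)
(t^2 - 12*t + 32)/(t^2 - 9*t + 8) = (t - 4)/(t - 1)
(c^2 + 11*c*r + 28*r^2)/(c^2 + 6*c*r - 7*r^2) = (-c - 4*r)/(-c + r)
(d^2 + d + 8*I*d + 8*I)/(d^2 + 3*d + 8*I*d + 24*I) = (d + 1)/(d + 3)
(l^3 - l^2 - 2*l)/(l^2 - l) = (l^2 - l - 2)/(l - 1)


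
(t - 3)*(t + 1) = t^2 - 2*t - 3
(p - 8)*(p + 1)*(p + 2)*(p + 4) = p^4 - p^3 - 42*p^2 - 104*p - 64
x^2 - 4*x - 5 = (x - 5)*(x + 1)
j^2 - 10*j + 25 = (j - 5)^2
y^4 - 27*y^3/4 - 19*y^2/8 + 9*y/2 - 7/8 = (y - 7)*(y - 1/2)*(y - 1/4)*(y + 1)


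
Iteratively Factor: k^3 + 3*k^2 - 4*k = (k)*(k^2 + 3*k - 4) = k*(k + 4)*(k - 1)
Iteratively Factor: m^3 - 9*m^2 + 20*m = (m - 5)*(m^2 - 4*m) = m*(m - 5)*(m - 4)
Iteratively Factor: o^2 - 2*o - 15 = (o - 5)*(o + 3)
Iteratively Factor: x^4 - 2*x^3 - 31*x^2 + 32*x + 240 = (x + 4)*(x^3 - 6*x^2 - 7*x + 60) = (x - 5)*(x + 4)*(x^2 - x - 12) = (x - 5)*(x - 4)*(x + 4)*(x + 3)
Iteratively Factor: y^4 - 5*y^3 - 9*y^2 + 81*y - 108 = (y - 3)*(y^3 - 2*y^2 - 15*y + 36) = (y - 3)^2*(y^2 + y - 12) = (y - 3)^2*(y + 4)*(y - 3)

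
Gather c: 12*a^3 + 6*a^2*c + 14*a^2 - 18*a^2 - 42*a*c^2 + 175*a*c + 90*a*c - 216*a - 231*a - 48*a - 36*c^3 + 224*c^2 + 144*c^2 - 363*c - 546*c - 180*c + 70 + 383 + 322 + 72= 12*a^3 - 4*a^2 - 495*a - 36*c^3 + c^2*(368 - 42*a) + c*(6*a^2 + 265*a - 1089) + 847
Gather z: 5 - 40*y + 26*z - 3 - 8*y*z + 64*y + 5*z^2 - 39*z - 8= 24*y + 5*z^2 + z*(-8*y - 13) - 6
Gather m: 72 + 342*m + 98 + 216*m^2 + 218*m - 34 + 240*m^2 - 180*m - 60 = 456*m^2 + 380*m + 76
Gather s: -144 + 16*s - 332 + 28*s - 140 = 44*s - 616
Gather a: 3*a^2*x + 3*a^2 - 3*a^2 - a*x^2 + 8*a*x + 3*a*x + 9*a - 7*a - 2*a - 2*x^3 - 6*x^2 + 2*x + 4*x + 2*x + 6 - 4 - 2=3*a^2*x + a*(-x^2 + 11*x) - 2*x^3 - 6*x^2 + 8*x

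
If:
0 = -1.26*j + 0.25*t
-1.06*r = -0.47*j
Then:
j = 0.198412698412698*t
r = 0.0879754417490267*t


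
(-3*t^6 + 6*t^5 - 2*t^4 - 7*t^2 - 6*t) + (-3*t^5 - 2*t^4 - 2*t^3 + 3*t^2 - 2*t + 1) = -3*t^6 + 3*t^5 - 4*t^4 - 2*t^3 - 4*t^2 - 8*t + 1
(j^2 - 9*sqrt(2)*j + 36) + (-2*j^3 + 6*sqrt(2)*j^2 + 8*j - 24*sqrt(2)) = -2*j^3 + j^2 + 6*sqrt(2)*j^2 - 9*sqrt(2)*j + 8*j - 24*sqrt(2) + 36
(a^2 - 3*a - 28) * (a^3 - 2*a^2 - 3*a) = a^5 - 5*a^4 - 25*a^3 + 65*a^2 + 84*a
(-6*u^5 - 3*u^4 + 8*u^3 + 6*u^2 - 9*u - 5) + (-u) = -6*u^5 - 3*u^4 + 8*u^3 + 6*u^2 - 10*u - 5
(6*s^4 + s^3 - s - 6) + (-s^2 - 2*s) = 6*s^4 + s^3 - s^2 - 3*s - 6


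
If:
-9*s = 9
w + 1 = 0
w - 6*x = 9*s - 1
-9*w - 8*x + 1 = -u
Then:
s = -1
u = 2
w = -1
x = 3/2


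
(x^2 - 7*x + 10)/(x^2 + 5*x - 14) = (x - 5)/(x + 7)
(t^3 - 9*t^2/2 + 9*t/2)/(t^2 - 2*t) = (2*t^2 - 9*t + 9)/(2*(t - 2))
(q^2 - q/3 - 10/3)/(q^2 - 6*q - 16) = (-3*q^2 + q + 10)/(3*(-q^2 + 6*q + 16))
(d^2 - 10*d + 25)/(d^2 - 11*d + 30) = (d - 5)/(d - 6)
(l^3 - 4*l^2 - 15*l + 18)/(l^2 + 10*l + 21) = (l^2 - 7*l + 6)/(l + 7)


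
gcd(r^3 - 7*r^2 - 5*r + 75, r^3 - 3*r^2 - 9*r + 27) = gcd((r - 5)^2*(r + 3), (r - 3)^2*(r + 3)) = r + 3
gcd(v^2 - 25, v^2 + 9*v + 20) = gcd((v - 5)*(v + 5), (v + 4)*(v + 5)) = v + 5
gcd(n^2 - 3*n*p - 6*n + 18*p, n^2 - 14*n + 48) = n - 6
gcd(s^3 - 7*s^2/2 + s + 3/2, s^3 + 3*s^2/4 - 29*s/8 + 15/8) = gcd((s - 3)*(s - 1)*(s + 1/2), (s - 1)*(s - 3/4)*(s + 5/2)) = s - 1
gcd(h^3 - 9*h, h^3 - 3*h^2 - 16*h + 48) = h - 3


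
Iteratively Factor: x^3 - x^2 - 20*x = (x + 4)*(x^2 - 5*x) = (x - 5)*(x + 4)*(x)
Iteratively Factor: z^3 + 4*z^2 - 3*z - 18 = (z + 3)*(z^2 + z - 6) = (z - 2)*(z + 3)*(z + 3)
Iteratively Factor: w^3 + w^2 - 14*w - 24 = (w + 2)*(w^2 - w - 12) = (w - 4)*(w + 2)*(w + 3)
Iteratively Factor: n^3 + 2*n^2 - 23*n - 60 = (n + 3)*(n^2 - n - 20) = (n - 5)*(n + 3)*(n + 4)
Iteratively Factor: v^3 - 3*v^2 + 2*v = (v - 1)*(v^2 - 2*v) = v*(v - 1)*(v - 2)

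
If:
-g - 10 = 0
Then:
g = -10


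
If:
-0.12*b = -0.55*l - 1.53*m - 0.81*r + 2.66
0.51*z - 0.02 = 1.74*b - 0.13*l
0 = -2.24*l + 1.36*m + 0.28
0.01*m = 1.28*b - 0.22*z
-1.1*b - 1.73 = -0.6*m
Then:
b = -0.12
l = 1.74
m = 2.67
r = -2.96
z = -0.81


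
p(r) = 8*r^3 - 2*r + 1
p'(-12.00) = 3454.00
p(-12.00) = -13799.00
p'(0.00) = -2.00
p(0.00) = 1.00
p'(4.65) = 516.94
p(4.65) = 796.06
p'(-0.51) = 4.24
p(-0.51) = 0.96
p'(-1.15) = 29.74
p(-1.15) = -8.87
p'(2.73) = 176.87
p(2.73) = 158.31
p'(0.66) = 8.45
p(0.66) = 1.98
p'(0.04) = -1.96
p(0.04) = 0.92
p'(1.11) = 27.57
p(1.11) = 9.72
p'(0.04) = -1.96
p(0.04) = 0.92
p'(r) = 24*r^2 - 2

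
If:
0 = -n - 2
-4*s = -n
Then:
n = -2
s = -1/2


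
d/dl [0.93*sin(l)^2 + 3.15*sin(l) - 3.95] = (1.86*sin(l) + 3.15)*cos(l)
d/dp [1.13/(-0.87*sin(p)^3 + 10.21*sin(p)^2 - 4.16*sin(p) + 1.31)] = (2.9493*sin(p)^2 - 23.0746*sin(p) + 4.7008)*cos(p)/(0.87*sin(p)^3 - 10.21*sin(p)^2 + 4.16*sin(p) - 1.31)^2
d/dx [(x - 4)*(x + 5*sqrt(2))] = 2*x - 4 + 5*sqrt(2)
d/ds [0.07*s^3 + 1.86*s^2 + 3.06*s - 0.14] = 0.21*s^2 + 3.72*s + 3.06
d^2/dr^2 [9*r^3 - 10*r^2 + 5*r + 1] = 54*r - 20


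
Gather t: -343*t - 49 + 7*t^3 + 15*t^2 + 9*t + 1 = 7*t^3 + 15*t^2 - 334*t - 48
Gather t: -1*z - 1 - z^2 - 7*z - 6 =-z^2 - 8*z - 7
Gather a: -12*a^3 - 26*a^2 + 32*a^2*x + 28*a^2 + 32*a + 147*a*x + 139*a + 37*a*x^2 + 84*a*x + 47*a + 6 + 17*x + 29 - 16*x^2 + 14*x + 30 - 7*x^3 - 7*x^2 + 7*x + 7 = -12*a^3 + a^2*(32*x + 2) + a*(37*x^2 + 231*x + 218) - 7*x^3 - 23*x^2 + 38*x + 72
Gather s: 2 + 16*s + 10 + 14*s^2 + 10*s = 14*s^2 + 26*s + 12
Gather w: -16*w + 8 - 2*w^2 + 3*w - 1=-2*w^2 - 13*w + 7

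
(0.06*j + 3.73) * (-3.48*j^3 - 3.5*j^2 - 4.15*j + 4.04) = -0.2088*j^4 - 13.1904*j^3 - 13.304*j^2 - 15.2371*j + 15.0692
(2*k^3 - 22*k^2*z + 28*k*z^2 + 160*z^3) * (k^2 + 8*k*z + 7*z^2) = 2*k^5 - 6*k^4*z - 134*k^3*z^2 + 230*k^2*z^3 + 1476*k*z^4 + 1120*z^5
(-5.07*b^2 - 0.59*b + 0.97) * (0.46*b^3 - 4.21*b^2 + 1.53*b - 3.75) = -2.3322*b^5 + 21.0733*b^4 - 4.827*b^3 + 14.0261*b^2 + 3.6966*b - 3.6375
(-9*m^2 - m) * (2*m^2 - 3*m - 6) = -18*m^4 + 25*m^3 + 57*m^2 + 6*m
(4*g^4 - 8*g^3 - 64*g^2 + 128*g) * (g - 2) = 4*g^5 - 16*g^4 - 48*g^3 + 256*g^2 - 256*g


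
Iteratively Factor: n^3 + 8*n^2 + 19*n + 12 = (n + 1)*(n^2 + 7*n + 12) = (n + 1)*(n + 3)*(n + 4)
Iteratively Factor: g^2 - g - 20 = (g + 4)*(g - 5)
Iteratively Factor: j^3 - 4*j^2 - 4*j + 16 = (j - 4)*(j^2 - 4) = (j - 4)*(j + 2)*(j - 2)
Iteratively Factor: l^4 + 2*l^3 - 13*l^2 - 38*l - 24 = (l + 2)*(l^3 - 13*l - 12) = (l - 4)*(l + 2)*(l^2 + 4*l + 3) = (l - 4)*(l + 1)*(l + 2)*(l + 3)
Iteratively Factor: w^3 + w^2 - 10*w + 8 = (w + 4)*(w^2 - 3*w + 2) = (w - 2)*(w + 4)*(w - 1)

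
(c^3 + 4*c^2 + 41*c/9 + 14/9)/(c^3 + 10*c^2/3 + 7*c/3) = (c + 2/3)/c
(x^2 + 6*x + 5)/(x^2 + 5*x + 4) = (x + 5)/(x + 4)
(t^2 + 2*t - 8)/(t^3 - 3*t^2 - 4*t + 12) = (t + 4)/(t^2 - t - 6)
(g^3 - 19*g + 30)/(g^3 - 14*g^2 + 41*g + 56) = (g^3 - 19*g + 30)/(g^3 - 14*g^2 + 41*g + 56)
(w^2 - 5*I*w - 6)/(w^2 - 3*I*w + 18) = (w^2 - 5*I*w - 6)/(w^2 - 3*I*w + 18)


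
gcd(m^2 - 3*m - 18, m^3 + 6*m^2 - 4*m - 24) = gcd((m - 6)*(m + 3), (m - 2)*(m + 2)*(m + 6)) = 1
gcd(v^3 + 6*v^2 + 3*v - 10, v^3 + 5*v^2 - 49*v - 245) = v + 5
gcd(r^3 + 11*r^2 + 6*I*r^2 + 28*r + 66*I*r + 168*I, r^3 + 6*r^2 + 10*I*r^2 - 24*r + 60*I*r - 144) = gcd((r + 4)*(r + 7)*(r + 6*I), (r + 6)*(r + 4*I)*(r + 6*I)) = r + 6*I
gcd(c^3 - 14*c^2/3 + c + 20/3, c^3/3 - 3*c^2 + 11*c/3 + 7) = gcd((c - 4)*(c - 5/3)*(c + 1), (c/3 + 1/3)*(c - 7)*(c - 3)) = c + 1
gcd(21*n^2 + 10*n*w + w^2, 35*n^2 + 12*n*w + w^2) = 7*n + w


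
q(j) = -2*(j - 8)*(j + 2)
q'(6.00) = -12.00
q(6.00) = 32.00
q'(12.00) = -36.00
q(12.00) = -112.00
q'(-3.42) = 25.68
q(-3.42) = -32.43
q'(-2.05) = 20.20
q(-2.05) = -1.00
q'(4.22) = -4.88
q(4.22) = 47.02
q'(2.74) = 1.04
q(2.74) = 49.86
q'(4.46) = -5.84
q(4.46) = 45.74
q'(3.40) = -1.60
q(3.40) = 49.68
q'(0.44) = 10.24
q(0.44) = 36.89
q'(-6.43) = 37.72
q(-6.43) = -127.85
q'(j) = 12 - 4*j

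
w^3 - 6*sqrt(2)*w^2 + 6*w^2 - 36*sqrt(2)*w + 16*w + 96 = (w + 6)*(w - 4*sqrt(2))*(w - 2*sqrt(2))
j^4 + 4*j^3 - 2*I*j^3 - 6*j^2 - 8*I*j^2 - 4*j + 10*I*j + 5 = (j - 1)*(j + 5)*(j - I)^2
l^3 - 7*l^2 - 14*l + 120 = (l - 6)*(l - 5)*(l + 4)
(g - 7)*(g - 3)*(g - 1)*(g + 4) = g^4 - 7*g^3 - 13*g^2 + 103*g - 84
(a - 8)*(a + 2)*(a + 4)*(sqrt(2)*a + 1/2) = sqrt(2)*a^4 - 2*sqrt(2)*a^3 + a^3/2 - 40*sqrt(2)*a^2 - a^2 - 64*sqrt(2)*a - 20*a - 32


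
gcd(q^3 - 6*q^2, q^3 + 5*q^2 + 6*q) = q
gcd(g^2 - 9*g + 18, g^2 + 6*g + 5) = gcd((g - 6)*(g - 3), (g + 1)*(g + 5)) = 1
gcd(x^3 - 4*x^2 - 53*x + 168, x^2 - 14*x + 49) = 1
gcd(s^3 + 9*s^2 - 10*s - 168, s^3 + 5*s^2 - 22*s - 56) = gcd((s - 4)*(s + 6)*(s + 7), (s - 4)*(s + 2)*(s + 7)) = s^2 + 3*s - 28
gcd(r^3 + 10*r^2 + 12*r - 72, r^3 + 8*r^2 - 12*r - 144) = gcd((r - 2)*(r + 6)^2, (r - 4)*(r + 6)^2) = r^2 + 12*r + 36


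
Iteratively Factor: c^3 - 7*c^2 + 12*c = (c - 3)*(c^2 - 4*c) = c*(c - 3)*(c - 4)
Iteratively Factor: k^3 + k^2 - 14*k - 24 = (k + 3)*(k^2 - 2*k - 8) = (k + 2)*(k + 3)*(k - 4)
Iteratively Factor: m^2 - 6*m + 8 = (m - 4)*(m - 2)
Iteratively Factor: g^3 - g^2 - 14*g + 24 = (g - 3)*(g^2 + 2*g - 8) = (g - 3)*(g - 2)*(g + 4)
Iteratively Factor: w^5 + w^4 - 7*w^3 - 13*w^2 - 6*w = (w + 2)*(w^4 - w^3 - 5*w^2 - 3*w) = (w + 1)*(w + 2)*(w^3 - 2*w^2 - 3*w) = (w - 3)*(w + 1)*(w + 2)*(w^2 + w) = (w - 3)*(w + 1)^2*(w + 2)*(w)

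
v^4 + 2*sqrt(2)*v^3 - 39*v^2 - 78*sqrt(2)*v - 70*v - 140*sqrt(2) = (v - 7)*(v + 2)*(v + 5)*(v + 2*sqrt(2))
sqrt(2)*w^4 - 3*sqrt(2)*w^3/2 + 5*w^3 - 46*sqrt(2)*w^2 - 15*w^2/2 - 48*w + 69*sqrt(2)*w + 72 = (w - 3/2)*(w - 4*sqrt(2))*(w + 6*sqrt(2))*(sqrt(2)*w + 1)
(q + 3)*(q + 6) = q^2 + 9*q + 18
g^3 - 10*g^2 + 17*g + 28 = (g - 7)*(g - 4)*(g + 1)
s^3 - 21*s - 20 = (s - 5)*(s + 1)*(s + 4)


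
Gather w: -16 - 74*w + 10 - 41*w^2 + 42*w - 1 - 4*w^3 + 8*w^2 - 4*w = -4*w^3 - 33*w^2 - 36*w - 7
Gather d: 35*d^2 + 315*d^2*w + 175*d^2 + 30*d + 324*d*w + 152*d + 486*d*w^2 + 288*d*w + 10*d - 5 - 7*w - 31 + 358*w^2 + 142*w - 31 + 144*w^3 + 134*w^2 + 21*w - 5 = d^2*(315*w + 210) + d*(486*w^2 + 612*w + 192) + 144*w^3 + 492*w^2 + 156*w - 72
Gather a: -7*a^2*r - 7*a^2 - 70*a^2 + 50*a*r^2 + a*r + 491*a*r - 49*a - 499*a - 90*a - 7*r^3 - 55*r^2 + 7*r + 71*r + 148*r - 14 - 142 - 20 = a^2*(-7*r - 77) + a*(50*r^2 + 492*r - 638) - 7*r^3 - 55*r^2 + 226*r - 176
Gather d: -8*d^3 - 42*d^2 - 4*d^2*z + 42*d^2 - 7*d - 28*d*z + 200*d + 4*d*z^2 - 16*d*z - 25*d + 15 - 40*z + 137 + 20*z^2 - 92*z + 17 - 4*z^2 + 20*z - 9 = -8*d^3 - 4*d^2*z + d*(4*z^2 - 44*z + 168) + 16*z^2 - 112*z + 160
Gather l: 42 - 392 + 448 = 98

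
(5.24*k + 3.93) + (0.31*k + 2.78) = 5.55*k + 6.71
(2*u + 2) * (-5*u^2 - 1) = -10*u^3 - 10*u^2 - 2*u - 2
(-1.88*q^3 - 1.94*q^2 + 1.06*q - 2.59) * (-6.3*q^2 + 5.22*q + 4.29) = 11.844*q^5 + 2.4084*q^4 - 24.87*q^3 + 13.5276*q^2 - 8.9724*q - 11.1111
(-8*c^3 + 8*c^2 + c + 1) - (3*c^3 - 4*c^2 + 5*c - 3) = -11*c^3 + 12*c^2 - 4*c + 4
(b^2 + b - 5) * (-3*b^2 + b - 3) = -3*b^4 - 2*b^3 + 13*b^2 - 8*b + 15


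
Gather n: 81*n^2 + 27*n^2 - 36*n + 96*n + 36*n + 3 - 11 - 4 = 108*n^2 + 96*n - 12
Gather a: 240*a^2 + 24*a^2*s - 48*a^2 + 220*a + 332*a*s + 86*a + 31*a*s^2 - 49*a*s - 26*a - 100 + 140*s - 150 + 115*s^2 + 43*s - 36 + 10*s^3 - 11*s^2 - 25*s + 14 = a^2*(24*s + 192) + a*(31*s^2 + 283*s + 280) + 10*s^3 + 104*s^2 + 158*s - 272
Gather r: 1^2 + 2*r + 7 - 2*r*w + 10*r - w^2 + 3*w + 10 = r*(12 - 2*w) - w^2 + 3*w + 18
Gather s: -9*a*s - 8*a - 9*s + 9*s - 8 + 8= -9*a*s - 8*a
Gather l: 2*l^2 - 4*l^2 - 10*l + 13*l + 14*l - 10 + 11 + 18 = -2*l^2 + 17*l + 19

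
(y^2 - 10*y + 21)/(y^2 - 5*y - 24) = (-y^2 + 10*y - 21)/(-y^2 + 5*y + 24)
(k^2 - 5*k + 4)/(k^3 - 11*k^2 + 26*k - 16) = (k - 4)/(k^2 - 10*k + 16)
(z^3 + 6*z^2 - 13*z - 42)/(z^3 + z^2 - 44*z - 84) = (z^2 + 4*z - 21)/(z^2 - z - 42)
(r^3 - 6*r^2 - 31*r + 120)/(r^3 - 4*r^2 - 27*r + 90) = (r - 8)/(r - 6)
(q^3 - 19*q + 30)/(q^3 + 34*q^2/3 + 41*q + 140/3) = 3*(q^2 - 5*q + 6)/(3*q^2 + 19*q + 28)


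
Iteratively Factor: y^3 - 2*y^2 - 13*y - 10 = (y + 2)*(y^2 - 4*y - 5) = (y - 5)*(y + 2)*(y + 1)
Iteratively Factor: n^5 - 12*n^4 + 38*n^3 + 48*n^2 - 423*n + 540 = (n + 3)*(n^4 - 15*n^3 + 83*n^2 - 201*n + 180) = (n - 3)*(n + 3)*(n^3 - 12*n^2 + 47*n - 60) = (n - 5)*(n - 3)*(n + 3)*(n^2 - 7*n + 12) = (n - 5)*(n - 4)*(n - 3)*(n + 3)*(n - 3)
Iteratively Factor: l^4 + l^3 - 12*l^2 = (l)*(l^3 + l^2 - 12*l) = l^2*(l^2 + l - 12) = l^2*(l + 4)*(l - 3)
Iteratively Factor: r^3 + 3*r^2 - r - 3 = (r - 1)*(r^2 + 4*r + 3) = (r - 1)*(r + 1)*(r + 3)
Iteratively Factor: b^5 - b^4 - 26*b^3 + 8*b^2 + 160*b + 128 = (b - 4)*(b^4 + 3*b^3 - 14*b^2 - 48*b - 32) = (b - 4)*(b + 4)*(b^3 - b^2 - 10*b - 8) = (b - 4)*(b + 1)*(b + 4)*(b^2 - 2*b - 8) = (b - 4)*(b + 1)*(b + 2)*(b + 4)*(b - 4)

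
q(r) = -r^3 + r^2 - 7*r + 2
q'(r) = -3*r^2 + 2*r - 7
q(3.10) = -39.88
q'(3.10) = -29.63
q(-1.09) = 12.11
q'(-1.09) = -12.74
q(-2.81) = 51.75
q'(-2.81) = -36.31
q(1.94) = -15.12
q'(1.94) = -14.41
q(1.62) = -10.97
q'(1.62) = -11.63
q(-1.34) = 15.58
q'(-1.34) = -15.07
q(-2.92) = 55.86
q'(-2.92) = -38.42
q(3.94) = -71.22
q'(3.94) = -45.69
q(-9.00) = 875.00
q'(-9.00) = -268.00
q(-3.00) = 59.00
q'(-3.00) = -40.00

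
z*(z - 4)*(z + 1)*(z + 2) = z^4 - z^3 - 10*z^2 - 8*z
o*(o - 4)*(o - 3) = o^3 - 7*o^2 + 12*o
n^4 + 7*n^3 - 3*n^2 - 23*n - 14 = (n - 2)*(n + 1)^2*(n + 7)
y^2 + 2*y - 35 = (y - 5)*(y + 7)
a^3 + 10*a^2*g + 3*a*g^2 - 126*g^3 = (a - 3*g)*(a + 6*g)*(a + 7*g)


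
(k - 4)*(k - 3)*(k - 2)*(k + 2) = k^4 - 7*k^3 + 8*k^2 + 28*k - 48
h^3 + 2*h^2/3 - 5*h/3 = h*(h - 1)*(h + 5/3)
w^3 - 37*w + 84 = (w - 4)*(w - 3)*(w + 7)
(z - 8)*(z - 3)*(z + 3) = z^3 - 8*z^2 - 9*z + 72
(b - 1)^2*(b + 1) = b^3 - b^2 - b + 1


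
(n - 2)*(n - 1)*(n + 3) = n^3 - 7*n + 6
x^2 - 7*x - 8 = (x - 8)*(x + 1)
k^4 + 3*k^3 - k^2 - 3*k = k*(k - 1)*(k + 1)*(k + 3)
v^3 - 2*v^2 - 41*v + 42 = (v - 7)*(v - 1)*(v + 6)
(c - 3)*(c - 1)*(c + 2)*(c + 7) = c^4 + 5*c^3 - 19*c^2 - 29*c + 42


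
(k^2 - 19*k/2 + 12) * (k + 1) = k^3 - 17*k^2/2 + 5*k/2 + 12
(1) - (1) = 0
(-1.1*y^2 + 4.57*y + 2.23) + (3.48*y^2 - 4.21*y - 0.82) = 2.38*y^2 + 0.36*y + 1.41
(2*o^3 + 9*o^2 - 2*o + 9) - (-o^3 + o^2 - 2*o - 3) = 3*o^3 + 8*o^2 + 12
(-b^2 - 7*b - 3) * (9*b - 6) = -9*b^3 - 57*b^2 + 15*b + 18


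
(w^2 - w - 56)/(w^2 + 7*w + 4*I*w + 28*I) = (w - 8)/(w + 4*I)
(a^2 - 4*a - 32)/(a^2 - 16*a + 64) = (a + 4)/(a - 8)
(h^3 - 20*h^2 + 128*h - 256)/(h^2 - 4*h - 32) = (h^2 - 12*h + 32)/(h + 4)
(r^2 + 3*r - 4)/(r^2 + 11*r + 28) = (r - 1)/(r + 7)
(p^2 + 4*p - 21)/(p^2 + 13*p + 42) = (p - 3)/(p + 6)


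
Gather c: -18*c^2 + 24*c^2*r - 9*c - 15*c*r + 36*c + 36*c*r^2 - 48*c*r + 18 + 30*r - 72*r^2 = c^2*(24*r - 18) + c*(36*r^2 - 63*r + 27) - 72*r^2 + 30*r + 18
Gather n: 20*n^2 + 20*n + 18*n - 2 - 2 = 20*n^2 + 38*n - 4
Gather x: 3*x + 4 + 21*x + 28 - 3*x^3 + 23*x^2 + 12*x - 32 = -3*x^3 + 23*x^2 + 36*x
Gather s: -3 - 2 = -5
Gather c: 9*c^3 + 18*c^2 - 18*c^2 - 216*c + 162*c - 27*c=9*c^3 - 81*c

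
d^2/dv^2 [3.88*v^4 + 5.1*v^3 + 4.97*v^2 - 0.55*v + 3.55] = 46.56*v^2 + 30.6*v + 9.94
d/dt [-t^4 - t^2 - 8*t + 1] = -4*t^3 - 2*t - 8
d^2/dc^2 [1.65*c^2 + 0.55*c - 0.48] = 3.30000000000000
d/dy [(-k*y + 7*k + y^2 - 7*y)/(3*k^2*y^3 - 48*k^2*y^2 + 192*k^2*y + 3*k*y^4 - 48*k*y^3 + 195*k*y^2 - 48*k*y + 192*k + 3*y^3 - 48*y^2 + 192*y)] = ((-k + 2*y - 7)*(k^2*y^3 - 16*k^2*y^2 + 64*k^2*y + k*y^4 - 16*k*y^3 + 65*k*y^2 - 16*k*y + 64*k + y^3 - 16*y^2 + 64*y) + (k*y - 7*k - y^2 + 7*y)*(3*k^2*y^2 - 32*k^2*y + 64*k^2 + 4*k*y^3 - 48*k*y^2 + 130*k*y - 16*k + 3*y^2 - 32*y + 64))/(3*(k^2*y^3 - 16*k^2*y^2 + 64*k^2*y + k*y^4 - 16*k*y^3 + 65*k*y^2 - 16*k*y + 64*k + y^3 - 16*y^2 + 64*y)^2)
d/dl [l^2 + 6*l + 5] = 2*l + 6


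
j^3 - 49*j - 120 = (j - 8)*(j + 3)*(j + 5)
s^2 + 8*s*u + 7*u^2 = (s + u)*(s + 7*u)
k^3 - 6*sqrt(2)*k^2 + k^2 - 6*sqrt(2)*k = k*(k + 1)*(k - 6*sqrt(2))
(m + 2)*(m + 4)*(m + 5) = m^3 + 11*m^2 + 38*m + 40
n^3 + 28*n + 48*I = (n - 6*I)*(n + 2*I)*(n + 4*I)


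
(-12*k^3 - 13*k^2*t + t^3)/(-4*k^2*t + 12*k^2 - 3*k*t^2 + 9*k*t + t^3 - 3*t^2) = (3*k + t)/(t - 3)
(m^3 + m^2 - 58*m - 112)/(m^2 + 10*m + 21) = (m^2 - 6*m - 16)/(m + 3)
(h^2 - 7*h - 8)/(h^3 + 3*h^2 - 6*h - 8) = (h - 8)/(h^2 + 2*h - 8)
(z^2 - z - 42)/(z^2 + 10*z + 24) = (z - 7)/(z + 4)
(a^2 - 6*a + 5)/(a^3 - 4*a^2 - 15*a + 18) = (a - 5)/(a^2 - 3*a - 18)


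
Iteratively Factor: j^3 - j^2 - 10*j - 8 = (j + 1)*(j^2 - 2*j - 8) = (j - 4)*(j + 1)*(j + 2)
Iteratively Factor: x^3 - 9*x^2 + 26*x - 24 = (x - 2)*(x^2 - 7*x + 12) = (x - 4)*(x - 2)*(x - 3)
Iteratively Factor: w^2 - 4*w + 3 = (w - 3)*(w - 1)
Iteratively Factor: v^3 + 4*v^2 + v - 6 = (v + 2)*(v^2 + 2*v - 3) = (v + 2)*(v + 3)*(v - 1)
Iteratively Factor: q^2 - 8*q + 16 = (q - 4)*(q - 4)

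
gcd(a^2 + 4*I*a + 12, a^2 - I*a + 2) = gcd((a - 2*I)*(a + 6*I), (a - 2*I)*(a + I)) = a - 2*I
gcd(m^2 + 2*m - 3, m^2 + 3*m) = m + 3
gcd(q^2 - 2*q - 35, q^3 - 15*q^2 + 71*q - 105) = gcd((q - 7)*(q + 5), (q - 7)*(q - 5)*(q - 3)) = q - 7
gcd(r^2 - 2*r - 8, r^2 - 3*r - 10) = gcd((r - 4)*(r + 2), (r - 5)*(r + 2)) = r + 2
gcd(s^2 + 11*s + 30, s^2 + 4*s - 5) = s + 5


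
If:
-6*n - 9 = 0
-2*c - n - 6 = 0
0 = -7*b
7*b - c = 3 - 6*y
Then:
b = 0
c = -9/4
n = -3/2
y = 1/8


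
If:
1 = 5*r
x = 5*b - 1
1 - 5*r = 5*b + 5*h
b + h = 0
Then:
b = x/5 + 1/5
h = -x/5 - 1/5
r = 1/5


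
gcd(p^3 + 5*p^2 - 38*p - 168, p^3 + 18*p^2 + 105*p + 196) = p^2 + 11*p + 28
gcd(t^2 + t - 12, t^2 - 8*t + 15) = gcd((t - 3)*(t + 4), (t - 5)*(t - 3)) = t - 3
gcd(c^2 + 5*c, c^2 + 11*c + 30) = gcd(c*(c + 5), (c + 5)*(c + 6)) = c + 5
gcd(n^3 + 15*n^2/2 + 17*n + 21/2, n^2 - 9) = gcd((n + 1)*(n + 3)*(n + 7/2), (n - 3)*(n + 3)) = n + 3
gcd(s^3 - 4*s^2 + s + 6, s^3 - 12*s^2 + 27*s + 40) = s + 1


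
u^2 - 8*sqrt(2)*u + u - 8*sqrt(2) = (u + 1)*(u - 8*sqrt(2))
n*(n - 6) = n^2 - 6*n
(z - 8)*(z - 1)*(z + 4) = z^3 - 5*z^2 - 28*z + 32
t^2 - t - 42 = (t - 7)*(t + 6)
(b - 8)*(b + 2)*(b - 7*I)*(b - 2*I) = b^4 - 6*b^3 - 9*I*b^3 - 30*b^2 + 54*I*b^2 + 84*b + 144*I*b + 224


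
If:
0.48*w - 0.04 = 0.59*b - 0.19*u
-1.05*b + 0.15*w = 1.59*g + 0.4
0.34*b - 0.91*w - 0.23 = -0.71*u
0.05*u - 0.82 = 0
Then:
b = 22.15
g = -12.92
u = 16.40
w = 20.82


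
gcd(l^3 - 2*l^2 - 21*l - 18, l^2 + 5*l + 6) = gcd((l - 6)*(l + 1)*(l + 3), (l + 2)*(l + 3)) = l + 3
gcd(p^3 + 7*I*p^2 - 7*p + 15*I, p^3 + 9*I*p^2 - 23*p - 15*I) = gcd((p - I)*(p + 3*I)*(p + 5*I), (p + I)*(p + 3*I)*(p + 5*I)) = p^2 + 8*I*p - 15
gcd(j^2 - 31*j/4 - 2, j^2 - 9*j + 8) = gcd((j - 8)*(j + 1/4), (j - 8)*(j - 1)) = j - 8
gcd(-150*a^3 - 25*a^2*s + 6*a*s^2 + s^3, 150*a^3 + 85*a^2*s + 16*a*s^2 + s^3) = 30*a^2 + 11*a*s + s^2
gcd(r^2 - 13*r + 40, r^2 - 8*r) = r - 8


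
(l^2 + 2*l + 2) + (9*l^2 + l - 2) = 10*l^2 + 3*l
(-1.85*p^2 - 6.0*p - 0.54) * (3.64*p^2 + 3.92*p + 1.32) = -6.734*p^4 - 29.092*p^3 - 27.9276*p^2 - 10.0368*p - 0.7128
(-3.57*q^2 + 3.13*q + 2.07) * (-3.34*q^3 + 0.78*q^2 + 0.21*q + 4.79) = 11.9238*q^5 - 13.2388*q^4 - 5.2221*q^3 - 14.8284*q^2 + 15.4274*q + 9.9153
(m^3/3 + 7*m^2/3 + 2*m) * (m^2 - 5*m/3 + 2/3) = m^5/3 + 16*m^4/9 - 5*m^3/3 - 16*m^2/9 + 4*m/3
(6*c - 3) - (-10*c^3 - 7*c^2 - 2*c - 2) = 10*c^3 + 7*c^2 + 8*c - 1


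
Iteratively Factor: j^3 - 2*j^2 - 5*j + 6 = (j - 1)*(j^2 - j - 6) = (j - 3)*(j - 1)*(j + 2)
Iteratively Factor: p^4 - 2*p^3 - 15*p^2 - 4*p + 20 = (p - 5)*(p^3 + 3*p^2 - 4) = (p - 5)*(p - 1)*(p^2 + 4*p + 4) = (p - 5)*(p - 1)*(p + 2)*(p + 2)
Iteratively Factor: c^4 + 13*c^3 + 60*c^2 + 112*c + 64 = (c + 4)*(c^3 + 9*c^2 + 24*c + 16) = (c + 1)*(c + 4)*(c^2 + 8*c + 16) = (c + 1)*(c + 4)^2*(c + 4)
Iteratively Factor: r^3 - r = (r)*(r^2 - 1) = r*(r + 1)*(r - 1)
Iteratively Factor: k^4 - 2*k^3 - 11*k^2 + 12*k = (k - 1)*(k^3 - k^2 - 12*k) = k*(k - 1)*(k^2 - k - 12) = k*(k - 1)*(k + 3)*(k - 4)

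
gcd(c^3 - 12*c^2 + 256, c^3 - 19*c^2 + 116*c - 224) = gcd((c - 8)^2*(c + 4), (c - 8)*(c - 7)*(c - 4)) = c - 8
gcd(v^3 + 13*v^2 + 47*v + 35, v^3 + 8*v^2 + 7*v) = v^2 + 8*v + 7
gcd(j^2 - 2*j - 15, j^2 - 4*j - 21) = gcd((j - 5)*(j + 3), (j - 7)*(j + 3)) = j + 3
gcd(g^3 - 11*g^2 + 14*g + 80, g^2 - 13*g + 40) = g^2 - 13*g + 40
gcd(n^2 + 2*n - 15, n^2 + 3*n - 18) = n - 3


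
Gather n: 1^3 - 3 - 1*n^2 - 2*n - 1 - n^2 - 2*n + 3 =-2*n^2 - 4*n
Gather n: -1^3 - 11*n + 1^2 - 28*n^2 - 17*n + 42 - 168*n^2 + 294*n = -196*n^2 + 266*n + 42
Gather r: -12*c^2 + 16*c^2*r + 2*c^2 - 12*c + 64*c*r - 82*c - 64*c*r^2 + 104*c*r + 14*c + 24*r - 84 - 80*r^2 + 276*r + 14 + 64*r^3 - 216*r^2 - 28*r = -10*c^2 - 80*c + 64*r^3 + r^2*(-64*c - 296) + r*(16*c^2 + 168*c + 272) - 70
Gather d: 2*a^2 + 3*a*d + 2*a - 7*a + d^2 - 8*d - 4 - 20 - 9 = 2*a^2 - 5*a + d^2 + d*(3*a - 8) - 33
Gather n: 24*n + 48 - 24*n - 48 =0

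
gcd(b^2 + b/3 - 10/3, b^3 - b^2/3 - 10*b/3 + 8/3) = b + 2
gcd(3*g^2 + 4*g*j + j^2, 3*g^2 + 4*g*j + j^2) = 3*g^2 + 4*g*j + j^2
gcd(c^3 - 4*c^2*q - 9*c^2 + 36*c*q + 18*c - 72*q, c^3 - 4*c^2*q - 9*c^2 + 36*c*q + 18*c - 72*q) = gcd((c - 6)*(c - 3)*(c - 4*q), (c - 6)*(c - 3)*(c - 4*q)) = -c^3 + 4*c^2*q + 9*c^2 - 36*c*q - 18*c + 72*q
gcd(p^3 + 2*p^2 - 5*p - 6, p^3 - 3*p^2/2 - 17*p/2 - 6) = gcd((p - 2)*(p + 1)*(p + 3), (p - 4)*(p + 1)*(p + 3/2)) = p + 1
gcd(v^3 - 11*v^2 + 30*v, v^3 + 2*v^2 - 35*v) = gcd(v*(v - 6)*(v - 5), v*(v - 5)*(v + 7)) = v^2 - 5*v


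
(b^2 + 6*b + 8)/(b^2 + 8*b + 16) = (b + 2)/(b + 4)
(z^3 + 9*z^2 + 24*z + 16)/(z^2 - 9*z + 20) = (z^3 + 9*z^2 + 24*z + 16)/(z^2 - 9*z + 20)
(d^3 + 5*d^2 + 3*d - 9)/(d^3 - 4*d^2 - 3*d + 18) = (d^3 + 5*d^2 + 3*d - 9)/(d^3 - 4*d^2 - 3*d + 18)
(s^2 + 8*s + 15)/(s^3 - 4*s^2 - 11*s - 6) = (s^2 + 8*s + 15)/(s^3 - 4*s^2 - 11*s - 6)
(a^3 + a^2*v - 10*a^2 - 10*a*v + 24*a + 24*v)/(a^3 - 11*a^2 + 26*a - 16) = (a^3 + a^2*v - 10*a^2 - 10*a*v + 24*a + 24*v)/(a^3 - 11*a^2 + 26*a - 16)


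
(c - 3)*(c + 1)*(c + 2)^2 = c^4 + 2*c^3 - 7*c^2 - 20*c - 12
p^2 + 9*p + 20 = (p + 4)*(p + 5)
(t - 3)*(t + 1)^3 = t^4 - 6*t^2 - 8*t - 3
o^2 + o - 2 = (o - 1)*(o + 2)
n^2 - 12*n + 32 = (n - 8)*(n - 4)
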